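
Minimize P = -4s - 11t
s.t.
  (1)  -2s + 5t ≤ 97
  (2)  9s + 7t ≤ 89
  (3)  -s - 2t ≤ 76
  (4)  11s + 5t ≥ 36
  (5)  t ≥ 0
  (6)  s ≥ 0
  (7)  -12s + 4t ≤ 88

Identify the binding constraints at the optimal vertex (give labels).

(2) and (6)

Corner points and P = -4s - 11t:
  (89/9, 0) → P = -356/9
  (0, 89/7) → P = -979/7
  (36/11, 0) → P = -144/11
  (0, 36/5) → P = -396/5

The minimum is at (0, 89/7). Substituting into each constraint, equality holds for (2) and (6); the remaining constraints have slack.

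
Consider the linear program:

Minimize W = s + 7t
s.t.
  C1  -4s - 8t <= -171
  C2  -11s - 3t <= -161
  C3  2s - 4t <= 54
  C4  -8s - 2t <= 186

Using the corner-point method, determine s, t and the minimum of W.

s = 279/8, t = 63/16, minimum W = 999/16

Extreme points and W = s + 7t:
  (775/76, 1237/76) → W = 4717/38
  (279/8, 63/16) → W = 999/16
  (-440, 1667) → W = 11229
The feasible region is unbounded (it extends along (-1, 4), (2, 1)), but W strictly increases along every unbounded feasible direction, so there is no improving ray and the minimum is attained at a vertex.

The optimum lies where -4s - 8t = -171 and 2s - 4t = 54.
Solving simultaneously gives s = 279/8, t = 63/16.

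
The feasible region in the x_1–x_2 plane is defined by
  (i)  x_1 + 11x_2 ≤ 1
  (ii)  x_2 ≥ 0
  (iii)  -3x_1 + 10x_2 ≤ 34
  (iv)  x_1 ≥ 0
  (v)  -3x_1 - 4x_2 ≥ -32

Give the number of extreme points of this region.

3

Intersecting each pair of boundary lines and keeping only the points that satisfy every inequality leaves:
  (1, 0)
  (0, 1/11)
  (0, 0)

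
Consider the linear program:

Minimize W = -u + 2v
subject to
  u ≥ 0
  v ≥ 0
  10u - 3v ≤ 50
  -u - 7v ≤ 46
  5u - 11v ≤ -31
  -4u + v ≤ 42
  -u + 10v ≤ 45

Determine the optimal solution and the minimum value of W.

u = 185/39, v = 194/39, minimum W = 203/39

Corner points and W = -u + 2v:
  (0, 31/11) → W = 62/11
  (0, 9/2) → W = 9
  (185/39, 194/39) → W = 203/39

At the optimal vertex, 5u - 11v = -31 and -u + 10v = 45.
Solving simultaneously gives u = 185/39, v = 194/39.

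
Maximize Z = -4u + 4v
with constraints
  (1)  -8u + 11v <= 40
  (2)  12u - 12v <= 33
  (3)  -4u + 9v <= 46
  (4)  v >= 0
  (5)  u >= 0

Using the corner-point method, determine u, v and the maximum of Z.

Vertices and Z = -4u + 4v:
  (73/14, 52/7) → Z = 62/7
  (0, 40/11) → Z = 160/11
  (283/20, 57/5) → Z = -11
  (11/4, 0) → Z = -11
  (0, 0) → Z = 0

At the optimal vertex, -8u + 11v = 40 and u = 0.
Solving simultaneously gives u = 0, v = 40/11.

u = 0, v = 40/11, maximum Z = 160/11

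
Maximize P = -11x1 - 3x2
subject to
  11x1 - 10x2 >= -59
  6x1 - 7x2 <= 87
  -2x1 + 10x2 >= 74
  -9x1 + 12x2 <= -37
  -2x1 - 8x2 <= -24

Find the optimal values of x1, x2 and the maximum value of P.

x1 = 629/33, x2 = 370/33, maximum P = -8029/33

Vertices and P = -11x1 - 3x2:
  (694/23, 309/23) → P = -8561/23
  (785/9, 187/3) → P = -10318/9
  (629/33, 370/33) → P = -8029/33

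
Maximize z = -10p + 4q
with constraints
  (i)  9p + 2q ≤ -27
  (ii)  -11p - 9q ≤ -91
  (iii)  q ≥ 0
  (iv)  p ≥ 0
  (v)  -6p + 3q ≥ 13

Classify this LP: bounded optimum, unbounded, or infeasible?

infeasible

The boundaries 9p + 2q = -27 and -11p - 9q = -91 meet at (-425/59, 1116/59), but that point violates p ≥ 0. Every candidate vertex is excluded by some other constraint, so the feasible region is empty.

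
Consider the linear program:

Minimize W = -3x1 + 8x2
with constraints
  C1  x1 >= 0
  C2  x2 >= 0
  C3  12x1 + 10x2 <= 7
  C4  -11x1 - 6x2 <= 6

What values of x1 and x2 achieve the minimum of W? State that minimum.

Feasible corners and W = -3x1 + 8x2:
  (0, 0) → W = 0
  (0, 7/10) → W = 28/5
  (7/12, 0) → W = -7/4

x1 = 7/12, x2 = 0, minimum W = -7/4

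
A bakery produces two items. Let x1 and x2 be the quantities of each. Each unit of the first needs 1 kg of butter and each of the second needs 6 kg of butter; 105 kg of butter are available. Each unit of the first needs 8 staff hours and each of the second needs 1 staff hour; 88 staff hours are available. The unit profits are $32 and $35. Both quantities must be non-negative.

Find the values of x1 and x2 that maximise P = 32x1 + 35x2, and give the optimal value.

x1 = 9, x2 = 16, maximum P = 848

Extreme points and P = 32x1 + 35x2:
  (0, 0) → P = 0
  (0, 35/2) → P = 1225/2
  (11, 0) → P = 352
  (9, 16) → P = 848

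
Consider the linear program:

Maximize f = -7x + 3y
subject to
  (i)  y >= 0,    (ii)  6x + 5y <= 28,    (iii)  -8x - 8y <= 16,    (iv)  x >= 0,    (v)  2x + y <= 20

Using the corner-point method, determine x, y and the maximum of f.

Vertices and f = -7x + 3y:
  (14/3, 0) → f = -98/3
  (0, 0) → f = 0
  (0, 28/5) → f = 84/5

x = 0, y = 28/5, maximum f = 84/5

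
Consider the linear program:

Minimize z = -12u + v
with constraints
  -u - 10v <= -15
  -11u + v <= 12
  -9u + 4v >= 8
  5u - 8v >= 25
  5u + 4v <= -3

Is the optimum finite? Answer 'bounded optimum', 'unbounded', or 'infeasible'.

infeasible

The boundaries 5u - 8v = 25 and 5u + 4v = -3 meet at (19/15, -7/3), but that point violates -u - 10v ≤ -15. Every candidate vertex is excluded by some other constraint, so the feasible region is empty.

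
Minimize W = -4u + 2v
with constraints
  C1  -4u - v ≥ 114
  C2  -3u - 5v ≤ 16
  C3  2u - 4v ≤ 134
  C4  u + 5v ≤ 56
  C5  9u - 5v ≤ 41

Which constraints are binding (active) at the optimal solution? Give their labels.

Feasible corners and W = -4u + 2v:
  (-554/17, 278/17) → W = 2772/17
  (-626/19, 338/19) → W = 3180/19
  (-36, 92/5) → W = 904/5

The minimum is at (-554/17, 278/17). Substituting into each constraint, equality holds for C1 and C2; the remaining constraints have slack.

C1 and C2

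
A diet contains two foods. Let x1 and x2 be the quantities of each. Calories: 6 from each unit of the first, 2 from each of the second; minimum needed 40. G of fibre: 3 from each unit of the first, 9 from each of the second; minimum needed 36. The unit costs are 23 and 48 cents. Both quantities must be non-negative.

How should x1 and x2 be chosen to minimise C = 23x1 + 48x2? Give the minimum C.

Extreme points and C = 23x1 + 48x2:
  (0, 20) → C = 960
  (12, 0) → C = 276
  (6, 2) → C = 234
The feasible region is unbounded (it extends along (0, 1), (1, 0)), but C strictly increases along every unbounded feasible direction, so there is no improving ray and the minimum is attained at a vertex.

x1 = 6, x2 = 2, minimum C = 234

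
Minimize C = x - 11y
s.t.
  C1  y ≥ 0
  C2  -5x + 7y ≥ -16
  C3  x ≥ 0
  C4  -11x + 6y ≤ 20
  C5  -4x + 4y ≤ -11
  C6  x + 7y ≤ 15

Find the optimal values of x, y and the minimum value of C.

x = 137/32, y = 49/32, minimum C = -201/16

At the optimal vertex, -4x + 4y = -11 and x + 7y = 15.
Solving simultaneously gives x = 137/32, y = 49/32.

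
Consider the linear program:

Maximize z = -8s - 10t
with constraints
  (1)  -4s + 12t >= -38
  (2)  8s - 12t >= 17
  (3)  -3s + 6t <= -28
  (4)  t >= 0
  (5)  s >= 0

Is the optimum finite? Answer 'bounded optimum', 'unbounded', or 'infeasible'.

bounded optimum

Extreme points and z = -8s - 10t:
  (19/2, 0) → z = -76
  (28/3, 0) → z = -224/3
The feasible region has finitely many vertices and no improving ray; the maximum is -224/3 at (28/3, 0).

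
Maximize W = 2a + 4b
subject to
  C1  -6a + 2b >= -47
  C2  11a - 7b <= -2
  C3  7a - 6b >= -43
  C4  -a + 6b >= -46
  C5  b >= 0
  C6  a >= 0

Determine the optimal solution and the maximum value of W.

a = 184/11, b = 587/22, maximum W = 1542/11

Vertices and W = 2a + 4b:
  (333/20, 529/20) → W = 1391/10
  (184/11, 587/22) → W = 1542/11
  (0, 2/7) → W = 8/7
  (0, 43/6) → W = 86/3

The optimum lies where -6a + 2b = -47 and 7a - 6b = -43.
Solving simultaneously gives a = 184/11, b = 587/22.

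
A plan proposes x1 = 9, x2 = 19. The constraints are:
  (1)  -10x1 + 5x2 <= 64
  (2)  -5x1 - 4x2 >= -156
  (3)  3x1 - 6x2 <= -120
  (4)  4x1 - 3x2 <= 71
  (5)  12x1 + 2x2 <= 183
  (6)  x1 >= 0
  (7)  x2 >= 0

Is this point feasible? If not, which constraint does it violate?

Constraint (3): 3x1 - 6x2 = -87, which is not ≤ -120. All other constraints are satisfied.

not feasible — violates (3)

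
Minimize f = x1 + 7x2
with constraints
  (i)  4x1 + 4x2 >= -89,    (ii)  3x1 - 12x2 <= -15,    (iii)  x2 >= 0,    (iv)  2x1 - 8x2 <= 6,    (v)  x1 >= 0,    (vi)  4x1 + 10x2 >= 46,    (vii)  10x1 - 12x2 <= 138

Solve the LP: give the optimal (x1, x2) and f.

Extreme points and f = x1 + 7x2:
  (67/13, 33/13) → f = 298/13
  (153/7, 47/7) → f = 482/7
  (0, 23/5) → f = 161/5
The feasible region is unbounded (it extends along (0, 1), (6, 5)), but f strictly increases along every unbounded feasible direction, so there is no improving ray and the minimum is attained at a vertex.

x1 = 67/13, x2 = 33/13, minimum f = 298/13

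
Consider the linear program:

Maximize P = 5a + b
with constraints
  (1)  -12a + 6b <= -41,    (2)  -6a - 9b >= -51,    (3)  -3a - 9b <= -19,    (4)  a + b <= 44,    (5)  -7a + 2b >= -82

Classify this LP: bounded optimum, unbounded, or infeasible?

bounded optimum

Vertices and P = 5a + b:
  (75/16, 61/24) → P = 1247/48
  (23/6, 5/6) → P = 20
  (32/3, -13/9) → P = 467/9
The feasible region has finitely many vertices and no improving ray; the maximum is 467/9 at (32/3, -13/9).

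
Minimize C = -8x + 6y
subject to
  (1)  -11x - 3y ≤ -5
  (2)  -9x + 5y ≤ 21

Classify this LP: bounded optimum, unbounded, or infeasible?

From the feasible point (-19/41, 138/41), moving in the direction (3, -11) keeps every constraint satisfied while C decreases without bound.

unbounded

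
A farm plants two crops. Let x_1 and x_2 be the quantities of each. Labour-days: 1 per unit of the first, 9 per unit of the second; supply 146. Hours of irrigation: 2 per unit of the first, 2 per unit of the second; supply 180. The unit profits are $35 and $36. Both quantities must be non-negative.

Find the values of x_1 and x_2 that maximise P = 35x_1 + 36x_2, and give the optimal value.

Feasible corners and P = 35x_1 + 36x_2:
  (0, 0) → P = 0
  (0, 146/9) → P = 584
  (90, 0) → P = 3150
  (83, 7) → P = 3157

At the optimal vertex, x_1 + 9x_2 = 146 and 2x_1 + 2x_2 = 180.
Solving simultaneously gives x_1 = 83, x_2 = 7.

x_1 = 83, x_2 = 7, maximum P = 3157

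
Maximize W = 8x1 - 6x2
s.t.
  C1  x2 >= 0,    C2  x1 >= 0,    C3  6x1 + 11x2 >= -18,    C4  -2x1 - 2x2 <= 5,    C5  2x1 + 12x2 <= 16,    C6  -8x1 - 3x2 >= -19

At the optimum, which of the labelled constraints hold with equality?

C1 and C6

Corner points and W = 8x1 - 6x2:
  (0, 0) → W = 0
  (19/8, 0) → W = 19
  (0, 4/3) → W = -8
  (2, 1) → W = 10

The maximum is at (19/8, 0). Substituting into each constraint, equality holds for C1 and C6; the remaining constraints have slack.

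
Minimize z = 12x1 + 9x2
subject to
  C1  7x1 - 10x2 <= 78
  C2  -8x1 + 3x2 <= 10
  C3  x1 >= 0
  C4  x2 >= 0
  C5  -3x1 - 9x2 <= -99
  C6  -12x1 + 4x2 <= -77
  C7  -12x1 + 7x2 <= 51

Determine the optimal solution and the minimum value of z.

x1 = 363/40, x2 = 319/40, minimum z = 7227/40

Corner points and z = 12x1 + 9x2:
  (564/31, 153/31) → z = 8145/31
  (363/40, 319/40) → z = 7227/40
  (743/36, 128/3) → z = 1895/3
The feasible region is unbounded (it extends along (10, 7), (7, 12)), but z strictly increases along every unbounded feasible direction, so there is no improving ray and the minimum is attained at a vertex.

At the optimal vertex, -3x1 - 9x2 = -99 and -12x1 + 4x2 = -77.
Solving simultaneously gives x1 = 363/40, x2 = 319/40.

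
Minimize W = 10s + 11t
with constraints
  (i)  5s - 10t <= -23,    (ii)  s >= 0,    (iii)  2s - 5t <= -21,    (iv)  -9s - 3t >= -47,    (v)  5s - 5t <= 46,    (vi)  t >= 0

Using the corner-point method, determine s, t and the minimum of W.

Corner points and W = 10s + 11t:
  (0, 21/5) → W = 231/5
  (0, 47/3) → W = 517/3
  (172/51, 283/51) → W = 1611/17

At the optimal vertex, s = 0 and 2s - 5t = -21.
Solving simultaneously gives s = 0, t = 21/5.

s = 0, t = 21/5, minimum W = 231/5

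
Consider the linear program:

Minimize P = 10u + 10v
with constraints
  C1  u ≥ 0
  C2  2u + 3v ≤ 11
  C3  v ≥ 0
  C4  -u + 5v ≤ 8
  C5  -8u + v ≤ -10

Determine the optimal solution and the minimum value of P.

The binding constraints are v = 0 and -8u + v = -10.
Solving simultaneously gives u = 5/4, v = 0.

u = 5/4, v = 0, minimum P = 25/2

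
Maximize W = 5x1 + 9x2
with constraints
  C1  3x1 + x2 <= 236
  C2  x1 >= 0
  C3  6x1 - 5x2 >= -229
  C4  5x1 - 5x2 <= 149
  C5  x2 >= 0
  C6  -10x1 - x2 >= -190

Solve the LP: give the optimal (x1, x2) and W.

x1 = 103/8, x2 = 245/4, maximum W = 4925/8

Vertices and W = 5x1 + 9x2:
  (0, 229/5) → W = 2061/5
  (0, 0) → W = 0
  (103/8, 245/4) → W = 4925/8
  (19, 0) → W = 95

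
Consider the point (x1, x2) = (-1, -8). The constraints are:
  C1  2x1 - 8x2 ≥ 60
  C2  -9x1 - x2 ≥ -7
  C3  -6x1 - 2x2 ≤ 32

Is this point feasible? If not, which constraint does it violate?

C1: 62 ≥ 60 ✓
C2: 17 ≥ -7 ✓
C3: 22 ≤ 32 ✓

feasible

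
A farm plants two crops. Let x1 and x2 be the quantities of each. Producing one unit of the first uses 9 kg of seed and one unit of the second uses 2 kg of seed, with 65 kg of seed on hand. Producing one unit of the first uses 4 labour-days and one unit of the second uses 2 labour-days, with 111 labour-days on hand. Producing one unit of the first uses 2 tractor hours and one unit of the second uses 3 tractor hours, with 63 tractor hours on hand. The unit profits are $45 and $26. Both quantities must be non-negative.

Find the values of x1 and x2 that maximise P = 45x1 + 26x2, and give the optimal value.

x1 = 3, x2 = 19, maximum P = 629

Extreme points and P = 45x1 + 26x2:
  (0, 0) → P = 0
  (0, 21) → P = 546
  (65/9, 0) → P = 325
  (3, 19) → P = 629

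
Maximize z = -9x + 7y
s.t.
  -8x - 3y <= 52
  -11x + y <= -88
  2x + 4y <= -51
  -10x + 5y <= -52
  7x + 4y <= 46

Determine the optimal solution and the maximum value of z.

Vertices and z = -9x + 7y:
  (212/41, -1276/41) → z = -10840/41
  (301/46, -737/46) → z = -3934/23
  (97/5, -449/20) → z = -1327/4
The feasible region is unbounded (it extends along (4, -7), (3, -8)), but z strictly decreases along every unbounded feasible direction, so there is no improving ray and the maximum is attained at a vertex.

At the optimal vertex, -11x + y = -88 and 2x + 4y = -51.
Solving simultaneously gives x = 301/46, y = -737/46.

x = 301/46, y = -737/46, maximum z = -3934/23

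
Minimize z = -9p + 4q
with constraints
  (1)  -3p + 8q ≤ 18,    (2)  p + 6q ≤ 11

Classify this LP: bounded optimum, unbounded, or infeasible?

unbounded

From the feasible point (-10/13, 51/26), moving in the direction (6, -1) keeps every constraint satisfied while z decreases without bound.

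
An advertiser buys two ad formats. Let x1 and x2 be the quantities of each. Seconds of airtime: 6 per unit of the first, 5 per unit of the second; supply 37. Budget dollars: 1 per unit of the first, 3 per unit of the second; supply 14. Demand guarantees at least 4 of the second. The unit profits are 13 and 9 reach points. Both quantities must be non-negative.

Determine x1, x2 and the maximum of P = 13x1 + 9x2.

x1 = 2, x2 = 4, maximum P = 62

Vertices and P = 13x1 + 9x2:
  (0, 14/3) → P = 42
  (0, 4) → P = 36
  (2, 4) → P = 62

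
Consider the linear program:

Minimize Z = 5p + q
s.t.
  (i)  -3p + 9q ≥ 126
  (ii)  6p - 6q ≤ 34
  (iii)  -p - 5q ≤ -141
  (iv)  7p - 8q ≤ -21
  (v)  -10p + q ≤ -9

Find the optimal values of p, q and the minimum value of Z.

p = 62/17, q = 467/17, minimum Z = 777/17

Vertices and Z = 5p + q:
  (199/3, 182/3) → Z = 1177/3
  (1023/43, 1008/43) → Z = 6123/43
  (62/17, 467/17) → Z = 777/17
The feasible region is unbounded (it extends along (1, 10), (1, 1)), but Z strictly increases along every unbounded feasible direction, so there is no improving ray and the minimum is attained at a vertex.

The optimum lies where -p - 5q = -141 and -10p + q = -9.
Solving simultaneously gives p = 62/17, q = 467/17.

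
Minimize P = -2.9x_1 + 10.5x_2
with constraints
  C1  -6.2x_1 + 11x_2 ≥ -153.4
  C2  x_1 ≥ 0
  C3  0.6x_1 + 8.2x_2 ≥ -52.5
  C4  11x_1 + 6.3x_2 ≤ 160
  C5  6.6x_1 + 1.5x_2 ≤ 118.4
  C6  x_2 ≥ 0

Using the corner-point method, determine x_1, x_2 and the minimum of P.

At the optimal vertex, 11x_1 + 6.3x_2 = 160 and x_2 = 0.
Solving simultaneously gives x_1 = 160/11, x_2 = 0.

x_1 = 160/11, x_2 = 0, minimum P = -464/11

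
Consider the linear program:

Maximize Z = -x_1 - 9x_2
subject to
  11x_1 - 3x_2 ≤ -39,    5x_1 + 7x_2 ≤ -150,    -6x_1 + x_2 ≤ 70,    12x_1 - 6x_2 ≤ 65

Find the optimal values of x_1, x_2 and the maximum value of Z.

x_1 = -485/24, x_2 = -205/4, maximum Z = 11555/24

At the optimal vertex, -6x_1 + x_2 = 70 and 12x_1 - 6x_2 = 65.
Solving simultaneously gives x_1 = -485/24, x_2 = -205/4.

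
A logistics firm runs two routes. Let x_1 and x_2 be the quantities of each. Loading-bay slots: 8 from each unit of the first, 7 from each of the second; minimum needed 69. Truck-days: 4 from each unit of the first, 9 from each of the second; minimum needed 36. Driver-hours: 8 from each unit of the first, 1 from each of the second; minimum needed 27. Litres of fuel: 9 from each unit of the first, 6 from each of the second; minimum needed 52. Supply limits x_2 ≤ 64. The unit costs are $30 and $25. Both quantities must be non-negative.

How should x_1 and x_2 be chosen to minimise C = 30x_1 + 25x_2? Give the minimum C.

x_1 = 5/2, x_2 = 7, minimum C = 250

Extreme points and C = 30x_1 + 25x_2:
  (0, 27) → C = 675
  (0, 64) → C = 1600
  (9, 0) → C = 270
  (369/44, 3/11) → C = 5685/22
  (5/2, 7) → C = 250
The feasible region is unbounded (it extends along (1, 0)), but C strictly increases along every unbounded feasible direction, so there is no improving ray and the minimum is attained at a vertex.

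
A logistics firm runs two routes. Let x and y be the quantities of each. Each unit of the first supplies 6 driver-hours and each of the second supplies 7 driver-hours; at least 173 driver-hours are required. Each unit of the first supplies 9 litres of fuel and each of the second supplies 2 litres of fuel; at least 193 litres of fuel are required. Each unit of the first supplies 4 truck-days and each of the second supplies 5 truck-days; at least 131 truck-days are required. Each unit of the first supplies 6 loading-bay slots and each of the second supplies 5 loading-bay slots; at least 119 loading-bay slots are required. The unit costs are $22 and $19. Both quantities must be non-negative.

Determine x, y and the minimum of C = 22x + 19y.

Feasible corners and C = 22x + 19y:
  (0, 193/2) → C = 3667/2
  (131/4, 0) → C = 1441/2
  (19, 11) → C = 627
The feasible region is unbounded (it extends along (0, 1), (1, 0)), but C strictly increases along every unbounded feasible direction, so there is no improving ray and the minimum is attained at a vertex.

x = 19, y = 11, minimum C = 627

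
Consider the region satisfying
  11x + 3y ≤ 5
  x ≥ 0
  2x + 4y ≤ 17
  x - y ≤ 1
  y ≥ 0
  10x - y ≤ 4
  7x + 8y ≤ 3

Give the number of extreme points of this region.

Intersecting each pair of boundary lines and keeping only the points that satisfy every inequality leaves:
  (0, 0)
  (0, 3/8)
  (2/5, 0)
  (35/87, 2/87)

4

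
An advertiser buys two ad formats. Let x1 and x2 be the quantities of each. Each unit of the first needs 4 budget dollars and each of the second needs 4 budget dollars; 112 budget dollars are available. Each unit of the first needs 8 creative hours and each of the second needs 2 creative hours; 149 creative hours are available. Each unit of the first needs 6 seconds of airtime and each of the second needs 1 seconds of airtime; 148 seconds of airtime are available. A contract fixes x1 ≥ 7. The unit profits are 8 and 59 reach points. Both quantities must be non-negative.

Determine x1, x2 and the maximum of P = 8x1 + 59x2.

Vertices and P = 8x1 + 59x2:
  (149/8, 0) → P = 149
  (7, 0) → P = 56
  (31/2, 25/2) → P = 1723/2
  (7, 21) → P = 1295

At the optimal vertex, 4x1 + 4x2 = 112 and x1 = 7.
Solving simultaneously gives x1 = 7, x2 = 21.

x1 = 7, x2 = 21, maximum P = 1295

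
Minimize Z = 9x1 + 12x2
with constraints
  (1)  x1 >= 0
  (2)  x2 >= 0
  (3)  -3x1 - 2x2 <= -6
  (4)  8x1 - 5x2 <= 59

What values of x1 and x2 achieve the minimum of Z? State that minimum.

Corner points and Z = 9x1 + 12x2:
  (0, 3) → Z = 36
  (2, 0) → Z = 18
  (59/8, 0) → Z = 531/8
The feasible region is unbounded (it extends along (0, 1), (5, 8)), but Z strictly increases along every unbounded feasible direction, so there is no improving ray and the minimum is attained at a vertex.

x1 = 2, x2 = 0, minimum Z = 18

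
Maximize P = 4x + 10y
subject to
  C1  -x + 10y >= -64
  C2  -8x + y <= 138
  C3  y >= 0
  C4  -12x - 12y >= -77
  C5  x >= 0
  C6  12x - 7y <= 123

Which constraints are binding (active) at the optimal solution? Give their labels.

C4 and C5

Corner points and P = 4x + 10y:
  (77/12, 0) → P = 77/3
  (0, 0) → P = 0
  (0, 77/12) → P = 385/6

The maximum is at (0, 77/12). Substituting into each constraint, equality holds for C4 and C5; the remaining constraints have slack.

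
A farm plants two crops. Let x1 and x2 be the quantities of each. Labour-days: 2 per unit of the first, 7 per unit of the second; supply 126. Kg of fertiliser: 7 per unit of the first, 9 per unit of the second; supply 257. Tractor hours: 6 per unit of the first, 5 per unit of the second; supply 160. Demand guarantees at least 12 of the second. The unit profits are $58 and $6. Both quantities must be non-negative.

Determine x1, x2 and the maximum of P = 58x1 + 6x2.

x1 = 50/3, x2 = 12, maximum P = 3116/3

Feasible corners and P = 58x1 + 6x2:
  (0, 18) → P = 108
  (0, 12) → P = 72
  (245/16, 109/8) → P = 7759/8
  (50/3, 12) → P = 3116/3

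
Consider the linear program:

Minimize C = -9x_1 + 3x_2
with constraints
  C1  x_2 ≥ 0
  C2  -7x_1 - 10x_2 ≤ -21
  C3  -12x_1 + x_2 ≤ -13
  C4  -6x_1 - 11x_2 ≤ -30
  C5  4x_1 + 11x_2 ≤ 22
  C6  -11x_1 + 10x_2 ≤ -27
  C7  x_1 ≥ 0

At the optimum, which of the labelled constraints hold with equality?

C1 and C5

Feasible corners and C = -9x_1 + 3x_2:
  (5, 0) → C = -45
  (11/2, 0) → C = -99/2
  (4, 6/11) → C = -378/11

The minimum is at (11/2, 0). Substituting into each constraint, equality holds for C1 and C5; the remaining constraints have slack.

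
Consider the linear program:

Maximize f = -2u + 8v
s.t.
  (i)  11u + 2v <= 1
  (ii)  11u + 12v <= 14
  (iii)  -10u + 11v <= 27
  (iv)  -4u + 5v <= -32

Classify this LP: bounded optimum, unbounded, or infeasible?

Extreme points and f = -2u + 8v:
  (23/21, -116/21) → f = -974/21
  (-487/6, -214/3) → f = -1225/3
The feasible region has finitely many vertices and no improving ray; the maximum is -974/21 at (23/21, -116/21).

bounded optimum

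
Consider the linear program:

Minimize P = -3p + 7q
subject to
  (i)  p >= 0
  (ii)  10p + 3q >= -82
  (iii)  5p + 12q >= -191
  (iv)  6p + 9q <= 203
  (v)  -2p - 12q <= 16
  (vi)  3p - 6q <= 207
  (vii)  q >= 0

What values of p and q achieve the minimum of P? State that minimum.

The optimum lies where 6p + 9q = 203 and q = 0.
Solving simultaneously gives p = 203/6, q = 0.

p = 203/6, q = 0, minimum P = -203/2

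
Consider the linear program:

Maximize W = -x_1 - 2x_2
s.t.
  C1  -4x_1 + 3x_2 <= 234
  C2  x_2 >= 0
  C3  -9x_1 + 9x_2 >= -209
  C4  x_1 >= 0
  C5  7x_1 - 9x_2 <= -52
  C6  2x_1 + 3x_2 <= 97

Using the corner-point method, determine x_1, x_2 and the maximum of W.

x_1 = 0, x_2 = 52/9, maximum W = -104/9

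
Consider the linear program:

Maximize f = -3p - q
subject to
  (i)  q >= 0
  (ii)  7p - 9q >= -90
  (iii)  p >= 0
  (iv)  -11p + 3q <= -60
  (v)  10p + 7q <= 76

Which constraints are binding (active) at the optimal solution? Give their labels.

Extreme points and f = -3p - q:
  (60/11, 0) → f = -180/11
  (38/5, 0) → f = -114/5
  (648/107, 236/107) → f = -2180/107

The maximum is at (60/11, 0). Substituting into each constraint, equality holds for (i) and (iv); the remaining constraints have slack.

(i) and (iv)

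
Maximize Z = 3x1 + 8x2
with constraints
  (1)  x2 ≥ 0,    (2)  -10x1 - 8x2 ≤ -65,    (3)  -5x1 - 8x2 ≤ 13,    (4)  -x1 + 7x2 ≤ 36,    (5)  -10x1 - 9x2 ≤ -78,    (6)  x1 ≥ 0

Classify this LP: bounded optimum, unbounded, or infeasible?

unbounded

From the feasible point (39/5, 0), moving in the direction (7, 1) keeps every constraint satisfied while Z increases without bound.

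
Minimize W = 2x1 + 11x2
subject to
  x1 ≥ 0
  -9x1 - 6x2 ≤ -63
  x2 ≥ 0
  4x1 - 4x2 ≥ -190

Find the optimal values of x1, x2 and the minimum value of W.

Corner points and W = 2x1 + 11x2:
  (0, 21/2) → W = 231/2
  (0, 95/2) → W = 1045/2
  (7, 0) → W = 14
The feasible region is unbounded (it extends along (1, 1), (1, 0)), but W strictly increases along every unbounded feasible direction, so there is no improving ray and the minimum is attained at a vertex.

The binding constraints are -9x1 - 6x2 = -63 and x2 = 0.
Solving simultaneously gives x1 = 7, x2 = 0.

x1 = 7, x2 = 0, minimum W = 14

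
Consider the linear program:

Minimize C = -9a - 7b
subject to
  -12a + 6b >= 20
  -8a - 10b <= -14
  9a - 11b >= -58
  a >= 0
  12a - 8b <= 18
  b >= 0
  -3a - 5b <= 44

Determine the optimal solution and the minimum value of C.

Corner points and C = -9a - 7b:
  (64/39, 86/13) → C = -794/13
  (0, 10/3) → C = -70/3
  (0, 58/11) → C = -406/11

The binding constraints are -12a + 6b = 20 and 9a - 11b = -58.
Solving simultaneously gives a = 64/39, b = 86/13.

a = 64/39, b = 86/13, minimum C = -794/13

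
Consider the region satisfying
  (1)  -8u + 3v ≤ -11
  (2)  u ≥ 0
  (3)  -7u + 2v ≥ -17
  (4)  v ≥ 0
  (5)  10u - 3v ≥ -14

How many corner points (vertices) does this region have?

3

The feasible vertices (each the meet of two boundaries and inside every other half-plane) are:
  (29/5, 59/5)
  (11/8, 0)
  (17/7, 0)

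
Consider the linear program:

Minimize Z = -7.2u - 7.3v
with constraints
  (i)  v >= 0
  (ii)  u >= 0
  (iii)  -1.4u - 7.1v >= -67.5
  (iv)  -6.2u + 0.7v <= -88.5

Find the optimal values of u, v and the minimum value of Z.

Feasible corners and Z = -7.2u - 7.3v:
  (675/14, 0) → Z = -2430/7
  (885/62, 0) → Z = -3186/31
  (1126/75, 491/75) → Z = -23383/150

At the optimal vertex, v = 0 and -1.4u - 7.1v = -67.5.
Solving simultaneously gives u = 675/14, v = 0.

u = 675/14, v = 0, minimum Z = -2430/7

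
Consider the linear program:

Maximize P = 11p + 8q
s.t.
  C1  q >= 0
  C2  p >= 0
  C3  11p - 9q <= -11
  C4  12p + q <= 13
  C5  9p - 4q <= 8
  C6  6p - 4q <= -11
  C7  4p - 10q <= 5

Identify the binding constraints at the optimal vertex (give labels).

Feasible corners and P = 11p + 8q:
  (0, 13) → P = 104
  (0, 11/4) → P = 22
  (41/54, 35/9) → P = 2131/54

The maximum is at (0, 13). Substituting into each constraint, equality holds for C2 and C4; the remaining constraints have slack.

C2 and C4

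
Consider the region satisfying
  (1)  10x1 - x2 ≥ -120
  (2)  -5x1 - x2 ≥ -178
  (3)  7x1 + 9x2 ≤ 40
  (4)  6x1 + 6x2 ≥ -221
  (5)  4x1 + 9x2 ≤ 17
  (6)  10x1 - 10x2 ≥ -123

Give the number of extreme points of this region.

Pairwise boundary intersections that survive every other constraint:
  (-941/66, -745/33)
  (-359/30, 1/3)
  (781/19, -523/19)
  (1289/24, -2173/24)
  (23/3, -41/27)
  (-937/130, 331/65)

6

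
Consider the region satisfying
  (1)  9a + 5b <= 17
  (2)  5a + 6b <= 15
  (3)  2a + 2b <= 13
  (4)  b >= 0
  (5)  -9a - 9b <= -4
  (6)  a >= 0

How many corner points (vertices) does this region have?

5

Pairwise boundary intersections that survive every other constraint:
  (27/29, 50/29)
  (17/9, 0)
  (0, 5/2)
  (4/9, 0)
  (0, 4/9)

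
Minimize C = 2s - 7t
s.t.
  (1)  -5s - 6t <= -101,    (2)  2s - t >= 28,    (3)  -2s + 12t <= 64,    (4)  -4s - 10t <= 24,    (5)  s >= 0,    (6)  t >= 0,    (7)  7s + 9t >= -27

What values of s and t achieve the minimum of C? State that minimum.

s = 200/11, t = 92/11, minimum C = -244/11

Feasible corners and C = 2s - 7t:
  (269/17, 62/17) → C = 104/17
  (101/5, 0) → C = 202/5
  (200/11, 92/11) → C = -244/11
The feasible region is unbounded (it extends along (6, 1), (1, 0)), but C strictly increases along every unbounded feasible direction, so there is no improving ray and the minimum is attained at a vertex.

The optimum lies where 2s - t = 28 and -2s + 12t = 64.
Solving simultaneously gives s = 200/11, t = 92/11.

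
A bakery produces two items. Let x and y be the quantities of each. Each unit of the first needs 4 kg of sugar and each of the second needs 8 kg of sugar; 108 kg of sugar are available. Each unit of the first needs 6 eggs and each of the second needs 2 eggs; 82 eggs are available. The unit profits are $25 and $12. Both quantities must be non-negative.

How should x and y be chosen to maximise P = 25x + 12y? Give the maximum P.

Corner points and P = 25x + 12y:
  (0, 0) → P = 0
  (0, 27/2) → P = 162
  (41/3, 0) → P = 1025/3
  (11, 8) → P = 371

At the optimal vertex, 4x + 8y = 108 and 6x + 2y = 82.
Solving simultaneously gives x = 11, y = 8.

x = 11, y = 8, maximum P = 371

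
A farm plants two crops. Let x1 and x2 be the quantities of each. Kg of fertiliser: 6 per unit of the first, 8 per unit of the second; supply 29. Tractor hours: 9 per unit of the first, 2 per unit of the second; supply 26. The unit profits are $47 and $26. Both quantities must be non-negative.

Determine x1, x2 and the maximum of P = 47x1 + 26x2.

The binding constraints are 6x1 + 8x2 = 29 and 9x1 + 2x2 = 26.
Solving simultaneously gives x1 = 5/2, x2 = 7/4.

x1 = 5/2, x2 = 7/4, maximum P = 163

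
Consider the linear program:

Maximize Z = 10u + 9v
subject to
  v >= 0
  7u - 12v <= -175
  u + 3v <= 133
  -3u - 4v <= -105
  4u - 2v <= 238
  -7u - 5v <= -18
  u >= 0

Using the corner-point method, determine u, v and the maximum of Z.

u = 357/11, v = 1106/33, maximum Z = 6888/11

Corner points and Z = 10u + 9v:
  (357/11, 1106/33) → Z = 6888/11
  (35/4, 315/16) → Z = 4235/16
  (0, 133/3) → Z = 399
  (0, 105/4) → Z = 945/4

The optimum lies where 7u - 12v = -175 and u + 3v = 133.
Solving simultaneously gives u = 357/11, v = 1106/33.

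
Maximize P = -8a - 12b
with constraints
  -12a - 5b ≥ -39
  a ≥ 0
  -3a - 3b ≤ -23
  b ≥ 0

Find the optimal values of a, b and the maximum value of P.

The optimum lies where -12a - 5b = -39 and -3a - 3b = -23.
Solving simultaneously gives a = 2/21, b = 53/7.

a = 2/21, b = 53/7, maximum P = -1924/21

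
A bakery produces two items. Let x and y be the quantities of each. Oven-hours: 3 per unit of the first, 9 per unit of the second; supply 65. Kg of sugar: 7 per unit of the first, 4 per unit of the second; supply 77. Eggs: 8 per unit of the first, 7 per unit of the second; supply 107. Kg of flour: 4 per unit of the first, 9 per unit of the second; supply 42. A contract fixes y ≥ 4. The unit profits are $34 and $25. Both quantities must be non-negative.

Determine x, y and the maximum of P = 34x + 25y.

Feasible corners and P = 34x + 25y:
  (0, 14/3) → P = 350/3
  (0, 4) → P = 100
  (3/2, 4) → P = 151

The optimum lies where 4x + 9y = 42 and y = 4.
Solving simultaneously gives x = 3/2, y = 4.

x = 3/2, y = 4, maximum P = 151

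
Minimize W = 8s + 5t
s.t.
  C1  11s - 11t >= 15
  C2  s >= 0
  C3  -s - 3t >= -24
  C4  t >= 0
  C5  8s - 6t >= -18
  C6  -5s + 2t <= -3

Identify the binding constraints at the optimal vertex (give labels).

Vertices and W = 8s + 5t:
  (309/44, 249/44) → W = 3717/44
  (15/11, 0) → W = 120/11
  (24, 0) → W = 192

The minimum is at (15/11, 0). Substituting into each constraint, equality holds for C1 and C4; the remaining constraints have slack.

C1 and C4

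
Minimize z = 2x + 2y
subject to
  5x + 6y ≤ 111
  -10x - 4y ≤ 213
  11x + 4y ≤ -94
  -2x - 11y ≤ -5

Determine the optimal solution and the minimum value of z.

x = -139/6, y = 14/3, minimum z = -37

Corner points and z = 2x + 2y:
  (-861/20, 435/8) → z = 453/20
  (-504/23, 1691/46) → z = 683/23
  (-139/6, 14/3) → z = -37
  (-1054/113, 243/113) → z = -1622/113

At the optimal vertex, -10x - 4y = 213 and -2x - 11y = -5.
Solving simultaneously gives x = -139/6, y = 14/3.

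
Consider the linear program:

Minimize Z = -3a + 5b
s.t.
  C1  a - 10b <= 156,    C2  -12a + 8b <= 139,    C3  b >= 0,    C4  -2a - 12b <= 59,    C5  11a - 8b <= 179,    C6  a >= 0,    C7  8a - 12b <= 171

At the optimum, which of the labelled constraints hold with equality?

Corner points and Z = -3a + 5b:
  (0, 139/8) → Z = 695/8
  (179/11, 0) → Z = -537/11
  (0, 0) → Z = 0
The feasible region is unbounded (it extends along (2, 3), (8, 11)), but Z strictly increases along every unbounded feasible direction, so there is no improving ray and the minimum is attained at a vertex.

The minimum is at (179/11, 0). Substituting into each constraint, equality holds for C3 and C5; the remaining constraints have slack.

C3 and C5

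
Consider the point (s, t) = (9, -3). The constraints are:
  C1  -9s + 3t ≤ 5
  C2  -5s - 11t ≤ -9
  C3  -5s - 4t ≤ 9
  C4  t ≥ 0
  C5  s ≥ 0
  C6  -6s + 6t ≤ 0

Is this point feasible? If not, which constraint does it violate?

not feasible — violates C4

Constraint C4: t = -3, which is not ≥ 0. All other constraints are satisfied.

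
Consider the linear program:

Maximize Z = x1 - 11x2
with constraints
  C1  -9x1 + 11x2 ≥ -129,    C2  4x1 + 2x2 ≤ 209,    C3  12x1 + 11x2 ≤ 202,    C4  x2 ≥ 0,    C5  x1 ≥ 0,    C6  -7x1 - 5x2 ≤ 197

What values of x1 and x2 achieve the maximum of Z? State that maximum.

x1 = 43/3, x2 = 0, maximum Z = 43/3

Corner points and Z = x1 - 11x2:
  (331/21, 90/77) → Z = 61/21
  (43/3, 0) → Z = 43/3
  (0, 202/11) → Z = -202
  (0, 0) → Z = 0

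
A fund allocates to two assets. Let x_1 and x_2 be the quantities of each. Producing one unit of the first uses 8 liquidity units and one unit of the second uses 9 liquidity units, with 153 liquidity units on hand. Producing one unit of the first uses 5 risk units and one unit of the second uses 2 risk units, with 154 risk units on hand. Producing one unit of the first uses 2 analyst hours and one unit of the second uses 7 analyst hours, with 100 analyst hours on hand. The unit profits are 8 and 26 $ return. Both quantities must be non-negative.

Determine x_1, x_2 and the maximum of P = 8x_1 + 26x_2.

x_1 = 9/2, x_2 = 13, maximum P = 374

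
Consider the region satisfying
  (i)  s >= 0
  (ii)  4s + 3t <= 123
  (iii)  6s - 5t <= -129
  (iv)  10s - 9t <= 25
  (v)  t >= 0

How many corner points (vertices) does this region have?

Of the 10 pairwise boundary intersections, those satisfying every inequality are:
  (0, 41)
  (0, 129/5)
  (6, 33)

3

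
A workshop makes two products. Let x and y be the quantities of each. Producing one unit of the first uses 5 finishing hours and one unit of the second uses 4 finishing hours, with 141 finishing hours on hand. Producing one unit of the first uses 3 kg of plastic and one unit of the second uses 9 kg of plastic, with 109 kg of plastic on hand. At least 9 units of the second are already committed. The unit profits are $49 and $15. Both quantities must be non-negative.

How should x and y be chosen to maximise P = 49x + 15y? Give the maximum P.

x = 28/3, y = 9, maximum P = 1777/3

Extreme points and P = 49x + 15y:
  (0, 109/9) → P = 545/3
  (0, 9) → P = 135
  (28/3, 9) → P = 1777/3

At the optimal vertex, 3x + 9y = 109 and y = 9.
Solving simultaneously gives x = 28/3, y = 9.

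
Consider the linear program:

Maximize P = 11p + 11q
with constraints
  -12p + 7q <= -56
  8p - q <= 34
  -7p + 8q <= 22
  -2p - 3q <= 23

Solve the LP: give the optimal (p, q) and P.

p = 91/22, q = -10/11, maximum P = 71/2

Feasible corners and P = 11p + 11q:
  (91/22, -10/11) → P = 71/2
  (7/50, -194/25) → P = -4191/50
  (79/26, -126/13) → P = -1903/26

The binding constraints are -12p + 7q = -56 and 8p - q = 34.
Solving simultaneously gives p = 91/22, q = -10/11.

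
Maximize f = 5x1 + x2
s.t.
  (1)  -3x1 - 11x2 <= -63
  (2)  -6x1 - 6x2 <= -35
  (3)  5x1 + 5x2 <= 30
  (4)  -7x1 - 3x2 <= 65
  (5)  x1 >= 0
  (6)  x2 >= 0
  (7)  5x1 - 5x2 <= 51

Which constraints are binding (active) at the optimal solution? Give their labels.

Feasible corners and f = 5x1 + x2:
  (7/48, 91/16) → f = 77/12
  (3/8, 45/8) → f = 15/2
  (0, 35/6) → f = 35/6
  (0, 6) → f = 6

The maximum is at (3/8, 45/8). Substituting into each constraint, equality holds for (1) and (3); the remaining constraints have slack.

(1) and (3)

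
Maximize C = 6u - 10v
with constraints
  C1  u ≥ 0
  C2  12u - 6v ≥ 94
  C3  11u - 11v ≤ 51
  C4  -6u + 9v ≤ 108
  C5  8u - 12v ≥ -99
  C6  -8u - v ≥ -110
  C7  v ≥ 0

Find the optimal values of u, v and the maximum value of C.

Corner points and C = 6u - 10v:
  (364/33, 211/33) → C = 74/33
  (377/30, 142/15) → C = -289/15
  (1261/99, 802/99) → C = -454/99

The optimum lies where 12u - 6v = 94 and 11u - 11v = 51.
Solving simultaneously gives u = 364/33, v = 211/33.

u = 364/33, v = 211/33, maximum C = 74/33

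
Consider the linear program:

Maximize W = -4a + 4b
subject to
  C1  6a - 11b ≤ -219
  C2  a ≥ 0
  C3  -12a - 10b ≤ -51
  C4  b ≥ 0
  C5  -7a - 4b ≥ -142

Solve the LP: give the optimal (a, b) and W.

a = 0, b = 71/2, maximum W = 142

Extreme points and W = -4a + 4b:
  (0, 219/11) → W = 876/11
  (686/101, 2385/101) → W = 6796/101
  (0, 71/2) → W = 142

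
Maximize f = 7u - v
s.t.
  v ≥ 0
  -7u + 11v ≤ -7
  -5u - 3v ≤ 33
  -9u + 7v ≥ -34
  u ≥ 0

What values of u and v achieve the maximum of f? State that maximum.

Corner points and f = 7u - v:
  (1, 0) → f = 7
  (34/9, 0) → f = 238/9
  (13/2, 7/2) → f = 42

At the optimal vertex, -7u + 11v = -7 and -9u + 7v = -34.
Solving simultaneously gives u = 13/2, v = 7/2.

u = 13/2, v = 7/2, maximum f = 42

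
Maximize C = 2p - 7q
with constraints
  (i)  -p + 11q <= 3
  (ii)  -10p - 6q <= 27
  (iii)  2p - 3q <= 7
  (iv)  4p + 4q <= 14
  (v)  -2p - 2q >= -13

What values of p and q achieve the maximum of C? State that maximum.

p = -13/14, q = -62/21, maximum C = 395/21

Extreme points and C = 2p - 7q:
  (-315/116, 3/116) → C = -651/116
  (71/24, 13/24) → C = 17/8
  (-13/14, -62/21) → C = 395/21
  (7/2, 0) → C = 7

The optimum lies where -10p - 6q = 27 and 2p - 3q = 7.
Solving simultaneously gives p = -13/14, q = -62/21.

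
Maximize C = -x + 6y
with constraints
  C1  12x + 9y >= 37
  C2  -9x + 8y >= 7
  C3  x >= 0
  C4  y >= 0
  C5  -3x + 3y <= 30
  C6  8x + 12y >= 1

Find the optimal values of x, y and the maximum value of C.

x = 73, y = 83, maximum C = 425

Corner points and C = -x + 6y:
  (233/177, 139/59) → C = 2269/177
  (0, 37/9) → C = 74/3
  (73, 83) → C = 425
  (0, 10) → C = 60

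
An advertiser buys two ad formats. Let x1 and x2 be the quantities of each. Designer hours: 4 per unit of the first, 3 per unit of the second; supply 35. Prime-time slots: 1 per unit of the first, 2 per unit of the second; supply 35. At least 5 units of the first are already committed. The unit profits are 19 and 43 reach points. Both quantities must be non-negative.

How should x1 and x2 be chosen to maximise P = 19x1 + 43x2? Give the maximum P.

x1 = 5, x2 = 5, maximum P = 310

Feasible corners and P = 19x1 + 43x2:
  (35/4, 0) → P = 665/4
  (5, 0) → P = 95
  (5, 5) → P = 310

The optimum lies where 4x1 + 3x2 = 35 and x1 = 5.
Solving simultaneously gives x1 = 5, x2 = 5.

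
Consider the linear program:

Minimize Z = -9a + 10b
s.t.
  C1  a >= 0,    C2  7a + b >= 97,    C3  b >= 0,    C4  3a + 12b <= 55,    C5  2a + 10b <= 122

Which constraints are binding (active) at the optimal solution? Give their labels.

C3 and C4

Feasible corners and Z = -9a + 10b:
  (97/7, 0) → Z = -873/7
  (1109/81, 94/81) → Z = -9041/81
  (55/3, 0) → Z = -165

The minimum is at (55/3, 0). Substituting into each constraint, equality holds for C3 and C4; the remaining constraints have slack.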